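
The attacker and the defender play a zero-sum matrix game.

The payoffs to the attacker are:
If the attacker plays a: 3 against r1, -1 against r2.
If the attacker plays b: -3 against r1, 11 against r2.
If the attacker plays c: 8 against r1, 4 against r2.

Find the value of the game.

Row a is strictly dominated by row c, so the attacker never plays it.
The remaining 2×2 game on (b, c) × (r1, r2) has no saddle point. Let the attacker play b with probability p; indifference gives −3p + 8(1−p) = 11p + 4(1−p), so p = 2/9.
Similarly the defender's optimal q on r1 is 7/18, and the value is -3·(7/18) + (11)·(11/18) = 50/9.

50/9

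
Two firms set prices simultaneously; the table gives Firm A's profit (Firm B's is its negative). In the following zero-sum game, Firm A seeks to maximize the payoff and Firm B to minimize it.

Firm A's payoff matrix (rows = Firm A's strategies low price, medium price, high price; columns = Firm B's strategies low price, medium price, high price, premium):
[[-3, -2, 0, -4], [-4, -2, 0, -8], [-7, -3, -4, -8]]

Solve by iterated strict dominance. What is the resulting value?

-4

Column low price is strictly dominated by premium for Firm B (-4<-3, -8<-4, -8<-7); eliminate low price.
Column medium price is strictly dominated by premium for Firm B (-4<-2, -8<-2, -8<-3); eliminate medium price.
Column high price is strictly dominated by premium for Firm B (-4<0, -8<0, -8<-4); eliminate high price.
Row medium price is strictly dominated by row low price (-4>-8); eliminate medium price.
Row high price is strictly dominated by row low price (-4>-8); eliminate high price.
Only (low price, premium) remains, with payoff -4.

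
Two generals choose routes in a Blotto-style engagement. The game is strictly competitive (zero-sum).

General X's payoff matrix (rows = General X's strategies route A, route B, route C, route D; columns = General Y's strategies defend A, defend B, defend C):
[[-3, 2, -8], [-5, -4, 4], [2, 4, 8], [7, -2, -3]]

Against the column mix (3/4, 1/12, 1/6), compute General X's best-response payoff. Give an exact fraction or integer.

route A: (-3)·(3/4) + (2)·(1/12) + (-8)·(1/6) = -41/12.
route B: (-5)·(3/4) + (-4)·(1/12) + (4)·(1/6) = -41/12.
route C: (2)·(3/4) + (4)·(1/12) + (8)·(1/6) = 19/6.
route D: (7)·(3/4) + (-2)·(1/12) + (-3)·(1/6) = 55/12.
The best pure response is route D with expected payoff 55/12.

55/12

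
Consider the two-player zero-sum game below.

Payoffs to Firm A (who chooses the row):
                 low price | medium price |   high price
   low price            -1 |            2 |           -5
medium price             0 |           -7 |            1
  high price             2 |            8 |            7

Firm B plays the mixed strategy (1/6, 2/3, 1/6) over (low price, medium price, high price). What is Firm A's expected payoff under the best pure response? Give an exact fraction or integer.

low price: (-1)·(1/6) + (2)·(2/3) + (-5)·(1/6) = 1/3.
medium price: (0)·(1/6) + (-7)·(2/3) + (1)·(1/6) = -9/2.
high price: (2)·(1/6) + (8)·(2/3) + (7)·(1/6) = 41/6.
The best pure response is high price with expected payoff 41/6.

41/6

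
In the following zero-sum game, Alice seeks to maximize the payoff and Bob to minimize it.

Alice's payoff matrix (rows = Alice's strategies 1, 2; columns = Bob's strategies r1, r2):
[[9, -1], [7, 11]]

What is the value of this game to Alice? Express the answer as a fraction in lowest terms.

53/7

Row minima are -1 and 7, so Alice's maximin is 7; column maxima are 9 and 11, so Bob's minimax is 9. These differ, so the equilibrium is in mixed strategies.
Let Alice play 1 with probability p. Bob is indifferent when 9p + 7(1−p) = −p + 11(1−p), giving p = 2/7.
Let Bob play r1 with probability q. Alice is indifferent when 9q − (1−q) = 7q + 11(1−q), giving q = 6/7.
The value is 9·(6/7) + (-1)·(1/7) = 53/7.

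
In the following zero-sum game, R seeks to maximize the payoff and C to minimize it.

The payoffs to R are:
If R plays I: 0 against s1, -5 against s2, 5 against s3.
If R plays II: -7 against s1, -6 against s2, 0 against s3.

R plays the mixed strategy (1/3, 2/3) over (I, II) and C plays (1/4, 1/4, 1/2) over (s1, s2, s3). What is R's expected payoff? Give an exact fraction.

-7/4

Against (1/4, 1/4, 1/2), each row's expected payoff is I: 5/4; II: -13/4.
Taking the (1/3, 2/3)-weighted average: (1/3)·(5/4) + (2/3)·(-13/4) = -7/4.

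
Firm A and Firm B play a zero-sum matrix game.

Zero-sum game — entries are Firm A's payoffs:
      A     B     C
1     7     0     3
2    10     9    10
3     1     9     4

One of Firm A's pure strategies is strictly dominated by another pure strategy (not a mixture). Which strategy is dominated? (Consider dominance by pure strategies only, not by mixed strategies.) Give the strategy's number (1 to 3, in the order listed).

Compare 1 with 2: 10 > 7, 9 > 0, 10 > 3.
So 2 strictly dominates 1 for Firm A; 1 is strictly dominated.

1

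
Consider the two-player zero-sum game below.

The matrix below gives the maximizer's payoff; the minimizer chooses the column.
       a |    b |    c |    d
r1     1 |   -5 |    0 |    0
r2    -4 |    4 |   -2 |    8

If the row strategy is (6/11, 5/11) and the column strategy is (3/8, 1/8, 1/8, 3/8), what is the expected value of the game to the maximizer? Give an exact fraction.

Against (3/8, 1/8, 1/8, 3/8), each row's expected payoff is r1: -1/4; r2: 7/4.
Taking the (6/11, 5/11)-weighted average: (6/11)·(-1/4) + (5/11)·(7/4) = 29/44.

29/44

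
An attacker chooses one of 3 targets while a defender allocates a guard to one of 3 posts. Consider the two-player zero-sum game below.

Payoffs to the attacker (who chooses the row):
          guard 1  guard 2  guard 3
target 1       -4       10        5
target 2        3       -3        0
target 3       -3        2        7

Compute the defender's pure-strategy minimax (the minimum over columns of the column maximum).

3

The worst case (largest entry) in each column is guard 1: 3, guard 2: 10, guard 3: 7.
The best (smallest) of these is 3.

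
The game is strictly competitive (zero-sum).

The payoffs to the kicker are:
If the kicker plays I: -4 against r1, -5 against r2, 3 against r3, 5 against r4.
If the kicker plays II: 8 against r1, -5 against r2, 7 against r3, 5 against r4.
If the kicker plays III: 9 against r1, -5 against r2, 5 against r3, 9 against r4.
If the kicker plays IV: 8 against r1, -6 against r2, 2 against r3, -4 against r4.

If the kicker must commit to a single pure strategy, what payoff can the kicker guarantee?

The worst-case payoff for each row is I: -5, II: -5, III: -5, IV: -6.
The best of these is -5.

-5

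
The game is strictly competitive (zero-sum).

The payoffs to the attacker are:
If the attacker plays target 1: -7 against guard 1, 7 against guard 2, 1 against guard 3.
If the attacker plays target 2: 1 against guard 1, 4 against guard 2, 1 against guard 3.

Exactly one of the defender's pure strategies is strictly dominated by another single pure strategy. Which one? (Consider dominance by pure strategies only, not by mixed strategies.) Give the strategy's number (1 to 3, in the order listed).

2

The defender prefers columns that give the attacker less. Compare guard 2 with guard 1: -7 < 7, 1 < 4.
So guard 1 strictly dominates guard 2 for the defender; guard 2 is strictly dominated.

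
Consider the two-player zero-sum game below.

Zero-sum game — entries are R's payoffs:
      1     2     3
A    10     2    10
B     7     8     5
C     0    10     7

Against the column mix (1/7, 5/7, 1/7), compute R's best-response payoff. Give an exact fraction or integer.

A: (10)·(1/7) + (2)·(5/7) + (10)·(1/7) = 30/7.
B: (7)·(1/7) + (8)·(5/7) + (5)·(1/7) = 52/7.
C: (0)·(1/7) + (10)·(5/7) + (7)·(1/7) = 57/7.
The best pure response is C with expected payoff 57/7.

57/7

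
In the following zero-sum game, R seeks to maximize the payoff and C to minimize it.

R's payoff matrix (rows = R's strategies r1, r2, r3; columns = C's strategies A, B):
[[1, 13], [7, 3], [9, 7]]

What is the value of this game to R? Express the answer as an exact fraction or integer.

55/7

Row r2 is strictly dominated by row r3, so R never plays it.
The remaining 2×2 game on (r1, r3) × (A, B) has no saddle point. Let R play r1 with probability p; indifference gives p + 9(1−p) = 13p + 7(1−p), so p = 1/7.
Similarly C's optimal q on A is 3/7, and the value is 1·(3/7) + (13)·(4/7) = 55/7.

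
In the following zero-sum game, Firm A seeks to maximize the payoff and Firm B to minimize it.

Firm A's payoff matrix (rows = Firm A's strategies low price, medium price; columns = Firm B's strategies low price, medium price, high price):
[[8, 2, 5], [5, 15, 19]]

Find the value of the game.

Column high price is strictly dominated by medium price for Firm B (it gives Firm A more in every row).
The remaining 2×2 game on (low price, medium price) × (low price, medium price) has no saddle point. Let Firm A play low price with probability p; indifference gives 8p + 5(1−p) = 2p + 15(1−p), so p = 5/8.
Similarly Firm B's optimal q on low price is 13/16, and the value is 8·(13/16) + (2)·(3/16) = 55/8.

55/8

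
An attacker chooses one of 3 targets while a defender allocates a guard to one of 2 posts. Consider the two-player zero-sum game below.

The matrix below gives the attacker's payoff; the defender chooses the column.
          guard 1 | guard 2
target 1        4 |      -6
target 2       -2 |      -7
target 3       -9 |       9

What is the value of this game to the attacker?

Row target 2 is strictly dominated by row target 1, so the attacker never plays it.
The remaining 2×2 game on (target 1, target 3) × (guard 1, guard 2) has no saddle point. Let the attacker play target 1 with probability p; indifference gives 4p − 9(1−p) = −6p + 9(1−p), so p = 9/14.
Similarly the defender's optimal q on guard 1 is 15/28, and the value is 4·(15/28) + (-6)·(13/28) = -9/14.

-9/14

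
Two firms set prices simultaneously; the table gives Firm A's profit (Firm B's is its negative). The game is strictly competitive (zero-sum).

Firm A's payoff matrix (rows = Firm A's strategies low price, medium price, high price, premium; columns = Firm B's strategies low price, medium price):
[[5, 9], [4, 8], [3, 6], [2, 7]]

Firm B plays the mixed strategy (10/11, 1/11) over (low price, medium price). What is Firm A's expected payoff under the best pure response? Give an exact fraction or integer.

low price: (5)·(10/11) + (9)·(1/11) = 59/11.
medium price: (4)·(10/11) + (8)·(1/11) = 48/11.
high price: (3)·(10/11) + (6)·(1/11) = 36/11.
premium: (2)·(10/11) + (7)·(1/11) = 27/11.
The best pure response is low price with expected payoff 59/11.

59/11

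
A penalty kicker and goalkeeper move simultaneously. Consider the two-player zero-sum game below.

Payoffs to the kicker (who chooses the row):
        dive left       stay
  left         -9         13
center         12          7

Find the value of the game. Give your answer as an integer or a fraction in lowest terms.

73/9

Row minima are -9 and 7, so the kicker's maximin is 7; column maxima are 12 and 13, so the goalkeeper's minimax is 12. These differ, so the equilibrium is in mixed strategies.
Let the kicker play left with probability p. The goalkeeper is indifferent when −9p + 12(1−p) = 13p + 7(1−p), giving p = 5/27.
Let the goalkeeper play dive left with probability q. The kicker is indifferent when −9q + 13(1−q) = 12q + 7(1−q), giving q = 2/9.
The value is -9·(2/9) + (13)·(7/9) = 73/9.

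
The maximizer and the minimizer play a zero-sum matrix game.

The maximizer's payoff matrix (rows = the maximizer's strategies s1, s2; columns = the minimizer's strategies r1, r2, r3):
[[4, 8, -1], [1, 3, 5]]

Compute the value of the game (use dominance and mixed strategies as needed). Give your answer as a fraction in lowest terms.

Column r2 is strictly dominated by r1 for the minimizer (it gives the maximizer more in every row).
The remaining 2×2 game on (s1, s2) × (r1, r3) has no saddle point. Let the maximizer play s1 with probability p; indifference gives 4p + (1−p) = −p + 5(1−p), so p = 4/9.
Similarly the minimizer's optimal q on r1 is 2/3, and the value is 4·(2/3) + (-1)·(1/3) = 7/3.

7/3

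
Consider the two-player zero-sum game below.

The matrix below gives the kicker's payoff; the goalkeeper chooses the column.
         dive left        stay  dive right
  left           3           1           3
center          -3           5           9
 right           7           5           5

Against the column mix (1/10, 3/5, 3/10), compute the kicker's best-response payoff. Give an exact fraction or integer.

left: (3)·(1/10) + (1)·(3/5) + (3)·(3/10) = 9/5.
center: (-3)·(1/10) + (5)·(3/5) + (9)·(3/10) = 27/5.
right: (7)·(1/10) + (5)·(3/5) + (5)·(3/10) = 26/5.
The best pure response is center with expected payoff 27/5.

27/5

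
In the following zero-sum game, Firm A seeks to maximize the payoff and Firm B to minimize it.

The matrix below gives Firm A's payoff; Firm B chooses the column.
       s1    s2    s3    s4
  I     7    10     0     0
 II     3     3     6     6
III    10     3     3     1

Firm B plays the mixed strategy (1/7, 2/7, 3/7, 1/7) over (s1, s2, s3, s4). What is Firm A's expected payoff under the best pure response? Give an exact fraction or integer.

33/7

I: (7)·(1/7) + (10)·(2/7) + (0)·(3/7) + (0)·(1/7) = 27/7.
II: (3)·(1/7) + (3)·(2/7) + (6)·(3/7) + (6)·(1/7) = 33/7.
III: (10)·(1/7) + (3)·(2/7) + (3)·(3/7) + (1)·(1/7) = 26/7.
The best pure response is II with expected payoff 33/7.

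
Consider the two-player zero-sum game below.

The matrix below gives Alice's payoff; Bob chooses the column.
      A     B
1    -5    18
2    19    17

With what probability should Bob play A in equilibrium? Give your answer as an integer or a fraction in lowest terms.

1/25

Row minima are -5 and 17, so Alice's maximin is 17; column maxima are 19 and 18, so Bob's minimax is 18. These differ, so the equilibrium is in mixed strategies.
Let Bob play A with probability q. Alice is indifferent when −5q + 18(1−q) = 19q + 17(1−q), giving q = 1/25.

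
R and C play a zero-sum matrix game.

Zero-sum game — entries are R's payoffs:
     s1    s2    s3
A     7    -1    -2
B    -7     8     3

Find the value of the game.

Column s2 is strictly dominated by s3 for C (it gives R more in every row).
The remaining 2×2 game on (A, B) × (s1, s3) has no saddle point. Let R play A with probability p; indifference gives 7p − 7(1−p) = −2p + 3(1−p), so p = 10/19.
Similarly C's optimal q on s1 is 5/19, and the value is 7·(5/19) + (-2)·(14/19) = 7/19.

7/19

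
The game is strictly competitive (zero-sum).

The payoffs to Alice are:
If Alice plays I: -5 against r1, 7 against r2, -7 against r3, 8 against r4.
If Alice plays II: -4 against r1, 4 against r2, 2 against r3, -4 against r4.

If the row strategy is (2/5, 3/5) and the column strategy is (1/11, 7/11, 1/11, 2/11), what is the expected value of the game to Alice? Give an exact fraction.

Against (1/11, 7/11, 1/11, 2/11), each row's expected payoff is I: 53/11; II: 18/11.
Taking the (2/5, 3/5)-weighted average: (2/5)·(53/11) + (3/5)·(18/11) = 32/11.

32/11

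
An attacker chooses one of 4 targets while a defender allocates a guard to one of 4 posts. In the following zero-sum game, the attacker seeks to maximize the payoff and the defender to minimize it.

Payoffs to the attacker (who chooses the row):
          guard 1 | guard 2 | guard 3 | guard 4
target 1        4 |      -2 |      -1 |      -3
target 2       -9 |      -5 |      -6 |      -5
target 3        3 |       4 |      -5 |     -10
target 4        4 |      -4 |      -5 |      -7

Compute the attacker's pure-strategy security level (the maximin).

-3

The worst-case payoff for each row is target 1: -3, target 2: -9, target 3: -10, target 4: -7.
The best of these is -3.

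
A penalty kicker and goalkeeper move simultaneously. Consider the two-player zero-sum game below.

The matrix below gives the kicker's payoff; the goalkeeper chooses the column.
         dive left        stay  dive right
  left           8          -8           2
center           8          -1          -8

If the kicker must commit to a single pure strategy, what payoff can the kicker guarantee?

The worst-case payoff for each row is left: -8, center: -8.
The best of these is -8.

-8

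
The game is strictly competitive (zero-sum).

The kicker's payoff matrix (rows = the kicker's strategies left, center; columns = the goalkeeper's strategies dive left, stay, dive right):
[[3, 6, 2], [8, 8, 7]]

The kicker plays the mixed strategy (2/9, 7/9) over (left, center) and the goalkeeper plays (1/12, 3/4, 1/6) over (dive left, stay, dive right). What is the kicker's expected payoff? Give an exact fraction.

65/9

Against (1/12, 3/4, 1/6), each row's expected payoff is left: 61/12; center: 47/6.
Taking the (2/9, 7/9)-weighted average: (2/9)·(61/12) + (7/9)·(47/6) = 65/9.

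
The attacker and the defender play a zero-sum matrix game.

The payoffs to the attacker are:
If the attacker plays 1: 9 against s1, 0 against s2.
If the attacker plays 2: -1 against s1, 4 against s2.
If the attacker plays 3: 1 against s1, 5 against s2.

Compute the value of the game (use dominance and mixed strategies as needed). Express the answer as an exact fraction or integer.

Row 2 is strictly dominated by row 3, so the attacker never plays it.
The remaining 2×2 game on (1, 3) × (s1, s2) has no saddle point. Let the attacker play 1 with probability p; indifference gives 9p + (1−p) = 5(1−p), so p = 4/13.
Similarly the defender's optimal q on s1 is 5/13, and the value is 9·(5/13) + (0)·(8/13) = 45/13.

45/13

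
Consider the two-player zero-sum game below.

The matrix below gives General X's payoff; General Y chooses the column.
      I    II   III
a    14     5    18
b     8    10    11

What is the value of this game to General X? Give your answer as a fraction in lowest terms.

100/11

Column III is strictly dominated by I for General Y (it gives General X more in every row).
The remaining 2×2 game on (a, b) × (I, II) has no saddle point. Let General X play a with probability p; indifference gives 14p + 8(1−p) = 5p + 10(1−p), so p = 2/11.
Similarly General Y's optimal q on I is 5/11, and the value is 14·(5/11) + (5)·(6/11) = 100/11.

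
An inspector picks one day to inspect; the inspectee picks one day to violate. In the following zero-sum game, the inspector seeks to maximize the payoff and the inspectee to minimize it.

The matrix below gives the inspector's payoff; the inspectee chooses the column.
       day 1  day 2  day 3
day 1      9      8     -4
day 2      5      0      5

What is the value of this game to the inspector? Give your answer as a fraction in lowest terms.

40/17

Column day 1 is strictly dominated by day 2 for the inspectee (it gives the inspector more in every row).
The remaining 2×2 game on (day 1, day 2) × (day 2, day 3) has no saddle point. Let the inspector play day 1 with probability p; indifference gives 8p = −4p + 5(1−p), so p = 5/17.
Similarly the inspectee's optimal q on day 2 is 9/17, and the value is 8·(9/17) + (-4)·(8/17) = 40/17.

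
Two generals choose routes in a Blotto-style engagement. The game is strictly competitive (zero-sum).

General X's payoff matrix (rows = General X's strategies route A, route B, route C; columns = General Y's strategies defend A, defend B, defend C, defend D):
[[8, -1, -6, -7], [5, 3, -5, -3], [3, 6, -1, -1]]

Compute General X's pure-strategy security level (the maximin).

-1

The worst-case payoff for each row is route A: -7, route B: -5, route C: -1.
The best of these is -1.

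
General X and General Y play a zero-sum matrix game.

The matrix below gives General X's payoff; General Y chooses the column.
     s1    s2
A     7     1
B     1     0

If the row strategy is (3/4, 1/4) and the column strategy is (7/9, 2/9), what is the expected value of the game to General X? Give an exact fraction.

40/9

Against (7/9, 2/9), each row's expected payoff is A: 17/3; B: 7/9.
Taking the (3/4, 1/4)-weighted average: (3/4)·(17/3) + (1/4)·(7/9) = 40/9.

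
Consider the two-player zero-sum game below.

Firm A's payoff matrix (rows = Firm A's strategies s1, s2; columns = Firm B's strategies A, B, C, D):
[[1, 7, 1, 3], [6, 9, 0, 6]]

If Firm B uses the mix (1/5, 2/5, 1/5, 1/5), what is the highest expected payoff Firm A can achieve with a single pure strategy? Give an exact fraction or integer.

6

s1: (1)·(1/5) + (7)·(2/5) + (1)·(1/5) + (3)·(1/5) = 19/5.
s2: (6)·(1/5) + (9)·(2/5) + (0)·(1/5) + (6)·(1/5) = 6.
The best pure response is s2 with expected payoff 6.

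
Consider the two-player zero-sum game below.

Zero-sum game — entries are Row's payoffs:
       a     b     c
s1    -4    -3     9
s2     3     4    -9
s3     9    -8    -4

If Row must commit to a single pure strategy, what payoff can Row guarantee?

-4

The worst-case payoff for each row is s1: -4, s2: -9, s3: -8.
The best of these is -4.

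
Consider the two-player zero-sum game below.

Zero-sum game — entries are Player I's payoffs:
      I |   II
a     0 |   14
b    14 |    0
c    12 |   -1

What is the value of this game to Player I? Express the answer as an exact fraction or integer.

7

Row c is strictly dominated by row b, so Player I never plays it.
The remaining 2×2 game on (a, b) × (I, II) has no saddle point. Let Player I play a with probability p; indifference gives 14(1−p) = 14p, so p = 1/2.
Similarly Player II's optimal q on I is 1/2, and the value is 0·(1/2) + (14)·(1/2) = 7.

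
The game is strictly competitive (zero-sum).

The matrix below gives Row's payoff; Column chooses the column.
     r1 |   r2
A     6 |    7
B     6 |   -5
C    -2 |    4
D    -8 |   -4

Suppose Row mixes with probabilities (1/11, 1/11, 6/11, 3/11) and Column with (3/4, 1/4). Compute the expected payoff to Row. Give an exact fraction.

-29/22

Against (3/4, 1/4), each row's expected payoff is A: 25/4; B: 13/4; C: -1/2; D: -7.
Taking the (1/11, 1/11, 6/11, 3/11)-weighted average: (1/11)·(25/4) + (1/11)·(13/4) + (6/11)·(-1/2) + (3/11)·(-7) = -29/22.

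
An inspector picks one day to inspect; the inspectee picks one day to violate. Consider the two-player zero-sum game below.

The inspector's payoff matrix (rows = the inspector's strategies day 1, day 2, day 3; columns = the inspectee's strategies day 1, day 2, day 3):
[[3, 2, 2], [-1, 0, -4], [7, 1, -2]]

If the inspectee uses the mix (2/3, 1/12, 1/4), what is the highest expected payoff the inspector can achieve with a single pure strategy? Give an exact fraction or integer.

17/4

day 1: (3)·(2/3) + (2)·(1/12) + (2)·(1/4) = 8/3.
day 2: (-1)·(2/3) + (0)·(1/12) + (-4)·(1/4) = -5/3.
day 3: (7)·(2/3) + (1)·(1/12) + (-2)·(1/4) = 17/4.
The best pure response is day 3 with expected payoff 17/4.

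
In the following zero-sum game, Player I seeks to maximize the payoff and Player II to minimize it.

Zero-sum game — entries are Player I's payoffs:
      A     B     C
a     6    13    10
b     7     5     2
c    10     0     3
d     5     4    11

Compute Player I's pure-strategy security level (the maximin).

6

The worst-case payoff for each row is a: 6, b: 2, c: 0, d: 4.
The best of these is 6.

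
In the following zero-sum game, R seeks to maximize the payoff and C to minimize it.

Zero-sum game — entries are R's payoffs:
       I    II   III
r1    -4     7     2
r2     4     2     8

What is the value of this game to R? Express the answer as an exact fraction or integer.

36/13

Column III is strictly dominated by I for C (it gives R more in every row).
The remaining 2×2 game on (r1, r2) × (I, II) has no saddle point. Let R play r1 with probability p; indifference gives −4p + 4(1−p) = 7p + 2(1−p), so p = 2/13.
Similarly C's optimal q on I is 5/13, and the value is -4·(5/13) + (7)·(8/13) = 36/13.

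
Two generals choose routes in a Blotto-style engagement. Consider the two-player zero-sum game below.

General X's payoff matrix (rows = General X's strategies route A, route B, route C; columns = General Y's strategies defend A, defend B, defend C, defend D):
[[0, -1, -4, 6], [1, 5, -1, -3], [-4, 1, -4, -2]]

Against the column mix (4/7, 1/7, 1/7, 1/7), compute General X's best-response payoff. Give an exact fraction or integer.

route A: (0)·(4/7) + (-1)·(1/7) + (-4)·(1/7) + (6)·(1/7) = 1/7.
route B: (1)·(4/7) + (5)·(1/7) + (-1)·(1/7) + (-3)·(1/7) = 5/7.
route C: (-4)·(4/7) + (1)·(1/7) + (-4)·(1/7) + (-2)·(1/7) = -3.
The best pure response is route B with expected payoff 5/7.

5/7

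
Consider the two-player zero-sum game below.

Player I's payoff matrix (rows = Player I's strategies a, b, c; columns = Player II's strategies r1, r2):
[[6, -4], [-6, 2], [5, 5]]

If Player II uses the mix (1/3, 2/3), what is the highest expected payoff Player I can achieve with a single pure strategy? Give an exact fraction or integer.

5

a: (6)·(1/3) + (-4)·(2/3) = -2/3.
b: (-6)·(1/3) + (2)·(2/3) = -2/3.
c: (5)·(1/3) + (5)·(2/3) = 5.
The best pure response is c with expected payoff 5.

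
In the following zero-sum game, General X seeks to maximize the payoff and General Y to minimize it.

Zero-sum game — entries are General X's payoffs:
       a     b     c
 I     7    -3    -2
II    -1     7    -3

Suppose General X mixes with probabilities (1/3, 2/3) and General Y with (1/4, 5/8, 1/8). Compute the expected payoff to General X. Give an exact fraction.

Against (1/4, 5/8, 1/8), each row's expected payoff is I: -3/8; II: 15/4.
Taking the (1/3, 2/3)-weighted average: (1/3)·(-3/8) + (2/3)·(15/4) = 19/8.

19/8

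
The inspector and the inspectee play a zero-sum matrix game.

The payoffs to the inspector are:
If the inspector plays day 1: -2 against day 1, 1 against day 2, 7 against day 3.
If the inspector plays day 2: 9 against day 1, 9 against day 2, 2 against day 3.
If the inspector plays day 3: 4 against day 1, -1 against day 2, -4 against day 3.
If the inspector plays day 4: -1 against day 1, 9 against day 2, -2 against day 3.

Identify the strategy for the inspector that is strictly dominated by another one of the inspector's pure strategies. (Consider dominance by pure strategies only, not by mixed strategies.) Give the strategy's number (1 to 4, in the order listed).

3

Compare day 3 with day 2: 9 > 4, 9 > -1, 2 > -4.
So day 2 strictly dominates day 3 for the inspector; day 3 is strictly dominated.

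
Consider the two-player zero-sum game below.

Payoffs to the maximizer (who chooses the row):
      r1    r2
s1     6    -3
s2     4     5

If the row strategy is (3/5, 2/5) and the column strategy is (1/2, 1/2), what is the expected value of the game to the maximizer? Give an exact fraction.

Against (1/2, 1/2), each row's expected payoff is s1: 3/2; s2: 9/2.
Taking the (3/5, 2/5)-weighted average: (3/5)·(3/2) + (2/5)·(9/2) = 27/10.

27/10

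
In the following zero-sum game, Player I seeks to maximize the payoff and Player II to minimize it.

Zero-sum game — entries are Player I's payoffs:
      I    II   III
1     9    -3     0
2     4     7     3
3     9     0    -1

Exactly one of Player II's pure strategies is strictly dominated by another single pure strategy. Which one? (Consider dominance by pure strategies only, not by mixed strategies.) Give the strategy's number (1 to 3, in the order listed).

Player II prefers columns that give Player I less. Compare I with III: 0 < 9, 3 < 4, -1 < 9.
So III strictly dominates I for Player II; I is strictly dominated.

1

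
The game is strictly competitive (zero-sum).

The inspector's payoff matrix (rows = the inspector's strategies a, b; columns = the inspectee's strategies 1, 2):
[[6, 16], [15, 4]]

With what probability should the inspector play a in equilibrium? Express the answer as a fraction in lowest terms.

Row minima are 6 and 4, so the inspector's maximin is 6; column maxima are 15 and 16, so the inspectee's minimax is 15. These differ, so the equilibrium is in mixed strategies.
Let the inspector play a with probability p. The inspectee is indifferent when 6p + 15(1−p) = 16p + 4(1−p), giving p = 11/21.

11/21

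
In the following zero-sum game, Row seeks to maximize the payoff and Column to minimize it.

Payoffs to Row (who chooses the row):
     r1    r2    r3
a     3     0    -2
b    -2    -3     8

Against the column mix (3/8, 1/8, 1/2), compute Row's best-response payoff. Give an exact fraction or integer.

23/8

a: (3)·(3/8) + (0)·(1/8) + (-2)·(1/2) = 1/8.
b: (-2)·(3/8) + (-3)·(1/8) + (8)·(1/2) = 23/8.
The best pure response is b with expected payoff 23/8.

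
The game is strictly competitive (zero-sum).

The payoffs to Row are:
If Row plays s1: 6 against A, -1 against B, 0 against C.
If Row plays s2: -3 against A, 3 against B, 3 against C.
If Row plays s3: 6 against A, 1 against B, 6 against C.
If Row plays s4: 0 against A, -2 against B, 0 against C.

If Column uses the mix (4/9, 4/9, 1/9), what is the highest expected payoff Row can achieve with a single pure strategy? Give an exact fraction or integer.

34/9

s1: (6)·(4/9) + (-1)·(4/9) + (0)·(1/9) = 20/9.
s2: (-3)·(4/9) + (3)·(4/9) + (3)·(1/9) = 1/3.
s3: (6)·(4/9) + (1)·(4/9) + (6)·(1/9) = 34/9.
s4: (0)·(4/9) + (-2)·(4/9) + (0)·(1/9) = -8/9.
The best pure response is s3 with expected payoff 34/9.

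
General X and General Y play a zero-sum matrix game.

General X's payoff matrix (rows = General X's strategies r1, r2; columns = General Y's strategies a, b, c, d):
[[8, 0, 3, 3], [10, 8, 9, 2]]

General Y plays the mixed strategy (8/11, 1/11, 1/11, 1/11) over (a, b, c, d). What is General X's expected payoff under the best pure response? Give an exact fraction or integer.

r1: (8)·(8/11) + (0)·(1/11) + (3)·(1/11) + (3)·(1/11) = 70/11.
r2: (10)·(8/11) + (8)·(1/11) + (9)·(1/11) + (2)·(1/11) = 9.
The best pure response is r2 with expected payoff 9.

9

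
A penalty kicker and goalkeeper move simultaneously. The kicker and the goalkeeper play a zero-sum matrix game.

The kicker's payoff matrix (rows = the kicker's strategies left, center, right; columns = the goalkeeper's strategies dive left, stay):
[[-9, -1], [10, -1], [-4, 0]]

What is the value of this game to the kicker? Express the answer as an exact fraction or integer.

-4/15

Row left is strictly dominated by row right, so the kicker never plays it.
The remaining 2×2 game on (center, right) × (dive left, stay) has no saddle point. Let the kicker play center with probability p; indifference gives 10p − 4(1−p) = −p, so p = 4/15.
Similarly the goalkeeper's optimal q on dive left is 1/15, and the value is 10·(1/15) + (-1)·(14/15) = -4/15.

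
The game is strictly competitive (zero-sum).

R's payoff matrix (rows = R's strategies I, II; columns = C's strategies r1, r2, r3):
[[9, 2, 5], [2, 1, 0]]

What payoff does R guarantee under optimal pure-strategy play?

2

Row minima: 2, 0 → R's maximin is 2.
Column maxima: 9, 2, 5 → C's minimax is 2.
They coincide at (I, r2), so the value is 2.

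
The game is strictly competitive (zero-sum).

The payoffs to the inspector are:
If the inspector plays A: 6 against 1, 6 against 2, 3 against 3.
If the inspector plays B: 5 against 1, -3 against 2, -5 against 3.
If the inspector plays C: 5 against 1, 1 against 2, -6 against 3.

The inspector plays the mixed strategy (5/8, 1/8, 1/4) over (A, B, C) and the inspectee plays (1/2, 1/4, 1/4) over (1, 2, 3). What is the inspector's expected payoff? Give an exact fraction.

117/32

Against (1/2, 1/4, 1/4), each row's expected payoff is A: 21/4; B: 1/2; C: 5/4.
Taking the (5/8, 1/8, 1/4)-weighted average: (5/8)·(21/4) + (1/8)·(1/2) + (1/4)·(5/4) = 117/32.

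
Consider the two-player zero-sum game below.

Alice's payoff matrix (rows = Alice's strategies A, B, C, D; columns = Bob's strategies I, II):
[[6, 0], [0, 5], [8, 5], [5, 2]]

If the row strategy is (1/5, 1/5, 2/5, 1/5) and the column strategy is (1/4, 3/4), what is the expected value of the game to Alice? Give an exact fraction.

39/10

Against (1/4, 3/4), each row's expected payoff is A: 3/2; B: 15/4; C: 23/4; D: 11/4.
Taking the (1/5, 1/5, 2/5, 1/5)-weighted average: (1/5)·(3/2) + (1/5)·(15/4) + (2/5)·(23/4) + (1/5)·(11/4) = 39/10.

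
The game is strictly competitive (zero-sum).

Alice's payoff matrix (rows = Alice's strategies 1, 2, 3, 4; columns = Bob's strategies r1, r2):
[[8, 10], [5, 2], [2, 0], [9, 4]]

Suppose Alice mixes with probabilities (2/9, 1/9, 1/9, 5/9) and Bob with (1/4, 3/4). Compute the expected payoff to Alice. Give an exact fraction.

97/18

Against (1/4, 3/4), each row's expected payoff is 1: 19/2; 2: 11/4; 3: 1/2; 4: 21/4.
Taking the (2/9, 1/9, 1/9, 5/9)-weighted average: (2/9)·(19/2) + (1/9)·(11/4) + (1/9)·(1/2) + (5/9)·(21/4) = 97/18.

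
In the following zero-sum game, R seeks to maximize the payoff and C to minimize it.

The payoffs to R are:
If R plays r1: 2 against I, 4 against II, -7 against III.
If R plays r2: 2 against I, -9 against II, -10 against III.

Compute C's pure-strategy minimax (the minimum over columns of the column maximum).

-7

The worst case (largest entry) in each column is I: 2, II: 4, III: -7.
The best (smallest) of these is -7.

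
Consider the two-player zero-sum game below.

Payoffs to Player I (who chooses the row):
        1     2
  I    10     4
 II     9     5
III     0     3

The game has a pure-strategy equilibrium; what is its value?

Row minima: 4, 5, 0 → Player I's maximin is 5.
Column maxima: 10, 5 → Player II's minimax is 5.
They coincide at (II, 2), so the value is 5.

5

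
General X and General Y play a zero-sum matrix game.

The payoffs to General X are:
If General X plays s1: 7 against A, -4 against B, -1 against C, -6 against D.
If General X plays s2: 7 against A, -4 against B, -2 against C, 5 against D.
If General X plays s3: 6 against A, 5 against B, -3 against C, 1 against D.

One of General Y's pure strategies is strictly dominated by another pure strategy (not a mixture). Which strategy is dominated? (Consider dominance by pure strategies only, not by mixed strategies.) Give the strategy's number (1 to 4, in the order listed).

General Y prefers columns that give General X less. Compare A with B: -4 < 7, -4 < 7, 5 < 6.
So B strictly dominates A for General Y; A is strictly dominated.

1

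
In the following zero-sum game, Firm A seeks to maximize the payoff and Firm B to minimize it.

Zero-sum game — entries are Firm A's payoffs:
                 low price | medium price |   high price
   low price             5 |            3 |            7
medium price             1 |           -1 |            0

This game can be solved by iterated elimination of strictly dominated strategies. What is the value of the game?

Row medium price is strictly dominated by row low price (5>1, 3>-1, 7>0); eliminate medium price.
Column low price is strictly dominated by medium price for Firm B (3<5); eliminate low price.
Column high price is strictly dominated by medium price for Firm B (3<7); eliminate high price.
Only (low price, medium price) remains, with payoff 3.

3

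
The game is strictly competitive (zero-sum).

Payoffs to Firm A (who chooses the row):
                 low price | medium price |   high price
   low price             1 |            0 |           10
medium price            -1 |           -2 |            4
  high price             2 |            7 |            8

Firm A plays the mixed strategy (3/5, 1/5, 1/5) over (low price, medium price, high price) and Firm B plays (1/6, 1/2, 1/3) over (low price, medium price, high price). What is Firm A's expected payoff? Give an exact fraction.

103/30

Against (1/6, 1/2, 1/3), each row's expected payoff is low price: 7/2; medium price: 1/6; high price: 13/2.
Taking the (3/5, 1/5, 1/5)-weighted average: (3/5)·(7/2) + (1/5)·(1/6) + (1/5)·(13/2) = 103/30.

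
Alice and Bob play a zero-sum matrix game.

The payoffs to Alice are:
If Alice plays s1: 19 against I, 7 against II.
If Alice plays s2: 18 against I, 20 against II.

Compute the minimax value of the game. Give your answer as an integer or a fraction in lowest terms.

Row minima are 7 and 18, so Alice's maximin is 18; column maxima are 19 and 20, so Bob's minimax is 19. These differ, so the equilibrium is in mixed strategies.
Let Alice play s1 with probability p. Bob is indifferent when 19p + 18(1−p) = 7p + 20(1−p), giving p = 1/7.
Let Bob play I with probability q. Alice is indifferent when 19q + 7(1−q) = 18q + 20(1−q), giving q = 13/14.
The value is 19·(13/14) + (7)·(1/14) = 127/7.

127/7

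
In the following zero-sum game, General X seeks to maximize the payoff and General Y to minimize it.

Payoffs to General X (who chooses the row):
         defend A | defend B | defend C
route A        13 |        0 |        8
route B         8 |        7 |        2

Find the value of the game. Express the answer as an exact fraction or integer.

Column defend A is strictly dominated by defend C for General Y (it gives General X more in every row).
The remaining 2×2 game on (route A, route B) × (defend B, defend C) has no saddle point. Let General X play route A with probability p; indifference gives 7(1−p) = 8p + 2(1−p), so p = 5/13.
Similarly General Y's optimal q on defend B is 6/13, and the value is 0·(6/13) + (8)·(7/13) = 56/13.

56/13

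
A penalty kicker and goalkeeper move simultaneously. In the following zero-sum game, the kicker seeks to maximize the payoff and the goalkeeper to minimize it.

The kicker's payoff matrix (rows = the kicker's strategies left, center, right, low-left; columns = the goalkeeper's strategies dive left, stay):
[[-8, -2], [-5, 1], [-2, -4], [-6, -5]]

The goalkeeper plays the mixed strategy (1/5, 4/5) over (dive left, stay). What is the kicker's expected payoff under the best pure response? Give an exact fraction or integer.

left: (-8)·(1/5) + (-2)·(4/5) = -16/5.
center: (-5)·(1/5) + (1)·(4/5) = -1/5.
right: (-2)·(1/5) + (-4)·(4/5) = -18/5.
low-left: (-6)·(1/5) + (-5)·(4/5) = -26/5.
The best pure response is center with expected payoff -1/5.

-1/5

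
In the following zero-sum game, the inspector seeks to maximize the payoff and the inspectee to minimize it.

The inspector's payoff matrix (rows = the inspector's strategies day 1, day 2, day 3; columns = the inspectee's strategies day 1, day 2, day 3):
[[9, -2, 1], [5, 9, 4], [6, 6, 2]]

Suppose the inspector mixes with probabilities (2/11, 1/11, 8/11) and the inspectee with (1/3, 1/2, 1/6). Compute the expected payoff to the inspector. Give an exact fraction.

Against (1/3, 1/2, 1/6), each row's expected payoff is day 1: 13/6; day 2: 41/6; day 3: 16/3.
Taking the (2/11, 1/11, 8/11)-weighted average: (2/11)·(13/6) + (1/11)·(41/6) + (8/11)·(16/3) = 323/66.

323/66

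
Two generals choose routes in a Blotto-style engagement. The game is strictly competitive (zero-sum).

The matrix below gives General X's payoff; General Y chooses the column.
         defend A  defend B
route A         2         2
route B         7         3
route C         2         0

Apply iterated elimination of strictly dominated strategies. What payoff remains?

Row route A is strictly dominated by row route B (7>2, 3>2); eliminate route A.
Row route C is strictly dominated by row route B (7>2, 3>0); eliminate route C.
Column defend A is strictly dominated by defend B for General Y (3<7); eliminate defend A.
Only (route B, defend B) remains, with payoff 3.

3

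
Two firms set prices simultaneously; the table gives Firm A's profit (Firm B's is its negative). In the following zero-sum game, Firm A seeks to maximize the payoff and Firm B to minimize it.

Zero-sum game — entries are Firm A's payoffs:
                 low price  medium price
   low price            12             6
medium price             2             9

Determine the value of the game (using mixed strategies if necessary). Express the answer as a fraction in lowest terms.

Row minima are 6 and 2, so Firm A's maximin is 6; column maxima are 12 and 9, so Firm B's minimax is 9. These differ, so the equilibrium is in mixed strategies.
Let Firm A play low price with probability p. Firm B is indifferent when 12p + 2(1−p) = 6p + 9(1−p), giving p = 7/13.
Let Firm B play low price with probability q. Firm A is indifferent when 12q + 6(1−q) = 2q + 9(1−q), giving q = 3/13.
The value is 12·(3/13) + (6)·(10/13) = 96/13.

96/13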